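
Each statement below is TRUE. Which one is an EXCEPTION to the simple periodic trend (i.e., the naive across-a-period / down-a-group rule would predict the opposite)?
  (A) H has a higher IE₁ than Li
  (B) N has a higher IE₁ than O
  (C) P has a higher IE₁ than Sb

The general trend: IE₁ increases across a period and decreases down a group.
(A) H (period 1, group 1) vs Li (period 2, group 1): the stated order agrees with the simple trend.
(B) N (period 2, group 15) vs O (period 2, group 16): the stated order contradicts the simple trend.
(C) P (period 3, group 15) vs Sb (period 5, group 15): the stated order agrees with the simple trend.
The exception is (B): pairing an electron in O's 2p⁴ costs repulsion energy, so O ionizes more easily than half-filled N (2p³).

(B)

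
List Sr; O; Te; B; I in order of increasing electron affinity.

Sr < B < O < Te < I

B is in period 2, group 13; O is in period 2, group 16; Sr is in period 5, group 2; Te is in period 5, group 16; I is in period 5, group 17.
Adding an electron releases more energy for atoms nearer the top right (short of the noble gases).
Neither a single period nor a single group — weigh both effects.
B > Sr: relative to Sr, both the across-period and down-group shifts push B's electron affinity up.
O > B: O lies to the right of B in period 2, so the across-period effect alone puts O higher.
Te > O: this pair runs against the simple trend — see the exception note.
I > Te: both are in period 5; the period trend gives I the larger value.
Note the exception: Te has a higher electron affinity than O, contrary to the simple trend — O's compact 2p subshell gives strong electron–electron repulsion on the added electron.
For reference (kJ/mol): B 27, O 141, Sr 5, Te 190, I 295.
So from lowest to highest: Sr < B < O < Te < I.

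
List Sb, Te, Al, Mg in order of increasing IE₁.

Al < Mg < Sb < Te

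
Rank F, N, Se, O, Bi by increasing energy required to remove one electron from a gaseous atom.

N is in period 2, group 15; O is in period 2, group 16; F is in period 2, group 17; Se is in period 4, group 16; Bi is in period 6, group 15.
IE₁ increases left→right with effective nuclear charge and decreases top→bottom as the valence shell moves farther out.
Neither a single period nor a single group — weigh both effects.
Se > Bi: relative to Bi, both the across-period and down-group shifts push Se's first ionization energy up.
O > Se: O sits above Se in group 16, so the down-group effect alone puts O higher.
N > O: this pair runs against the simple trend — see the exception note.
F > N: both are in period 2; the period trend gives F the larger value.
Note the exception: N has a higher first ionization energy than O, contrary to the simple trend — pairing an electron in O's 2p⁴ costs repulsion energy, so O ionizes more easily than half-filled N (2p³).
Approximate values (kJ/mol): N 1402, O 1314, F 1681, Se 941, Bi 703.
So from lowest to highest: Bi < Se < O < N < F.

Bi, Se, O, N, F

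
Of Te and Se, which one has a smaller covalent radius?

Se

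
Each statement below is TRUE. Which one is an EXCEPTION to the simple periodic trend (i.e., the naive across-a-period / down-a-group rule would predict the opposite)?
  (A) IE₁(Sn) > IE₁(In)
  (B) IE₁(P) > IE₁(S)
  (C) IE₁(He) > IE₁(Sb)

The general trend: first ionisation energy increases across a period and decreases down a group.
(A) Sn (period 5, group 14) vs In (period 5, group 13): the stated order agrees with the simple trend.
(B) P (period 3, group 15) vs S (period 3, group 16): the stated order contradicts the simple trend.
(C) He (period 1, group 18) vs Sb (period 5, group 15): the stated order agrees with the simple trend.
The exception is (B): S (3p⁴) ionizes more easily than half-filled P (3p³) because the paired 3p electron in S is pushed out by e⁻–e⁻ repulsion.

(B)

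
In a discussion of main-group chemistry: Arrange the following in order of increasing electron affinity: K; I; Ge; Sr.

Electron affinity generally becomes more exothermic across a period toward the halogens and less exothermic down a group.
Neither a single period nor a single group — weigh both effects.
K > Sr: the two effects oppose for this pair; the down-group effect wins (48 vs 5 kJ/mol).
Ge > K: Ge lies to the right of K in period 4, so the across-period effect alone puts Ge higher.
I > Ge: period and group pull opposite ways; the across-period shift dominates (295 vs 119 kJ/mol).
For reference (kJ/mol): K 48, Ge 119, Sr 5, I 295.
So from lowest to highest: Sr < K < Ge < I.

Sr < K < Ge < I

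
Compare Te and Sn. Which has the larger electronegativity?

Te

Smaller atoms with higher effective nuclear charge are more electronegative.
All lie in period 5, so electronegativity increases left to right.
So Te has the larger electronegativity (Te > Sn).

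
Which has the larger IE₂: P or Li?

The second ionization energy removes an electron from the +1 ion. For each element: P⁺ still has 4 valence electrons; Li⁺ is the bare [He] core.
Breaking into a closed-shell core is much more expensive than removing a leftover valence electron — Li has the largest IE_2 here.
Tabulated IE_2 (kJ/mol): P 1907, Li 7298.
So the second ionization energies run P < Li.

Li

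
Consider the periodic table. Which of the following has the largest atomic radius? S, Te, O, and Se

Te

O is in period 2, group 16; S is in period 3, group 16; Se is in period 4, group 16; Te is in period 5, group 16.
Atomic radius shrinks across a period as nuclear charge pulls the same shell inward, and grows down a group as new shells are added.
All are in group 16, so atomic radius increases down the group.
The largest atomic radius among these belongs to Te.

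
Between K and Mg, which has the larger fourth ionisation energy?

The fourth ionization energy removes an electron from the +3 ion. For each element: K³⁺ is already 2 electrons into the core; Mg³⁺ is already 1 electron into the core.
All of these are removing an electron from a noble-gas core or deeper; the smaller core (lower principal quantum number) is held far more tightly, and within a period the higher nuclear charge binds the same core more tightly.
The numbers (kJ/mol): K 5877, Mg 10543.
Putting it together, IE_4: K < Mg.

Mg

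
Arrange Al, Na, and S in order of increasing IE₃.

Al < S < Na

IE_3 is the cost of taking one more electron from the +2 cation: Al²⁺ still has 1 valence electron; Na²⁺ is already 1 electron into the core; S²⁺ still has 4 valence electrons.
Core electrons are held far more tightly than valence electrons, so Na tops the IE_3 order.
Valence configurations: Al²⁺ [Ne]3s¹, S²⁺ [Ne]3s²3p².
Approximate IE_3 values (kJ/mol): Al 2745, Na 6910, S 3357.
Overall IE_3 order: Al < S < Na.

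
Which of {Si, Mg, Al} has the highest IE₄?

Al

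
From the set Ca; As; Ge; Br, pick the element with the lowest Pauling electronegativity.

Ca is in period 4, group 2; Ge is in period 4, group 14; As is in period 4, group 15; Br is in period 4, group 17.
Electronegativity increases across a period and decreases down a group, tracking effective nuclear charge and atomic size.
All lie in period 4, so electronegativity increases left to right.
The lowest Pauling electronegativity among these belongs to Ca.

Ca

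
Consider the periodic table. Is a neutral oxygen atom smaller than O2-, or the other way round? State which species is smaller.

Forming O2- adds 2 electrons to O. More electron–electron repulsion in the same shell, with unchanged nuclear charge, lets the cloud expand.
An anion is larger than its parent atom: O2- > O.

O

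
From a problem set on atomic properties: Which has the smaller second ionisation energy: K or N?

IE_2 is the cost of taking one more electron from the +1 cation: K⁺ is the bare [Ar] core; N⁺ still has 4 valence electrons.
Breaking into a closed-shell core is much more expensive than removing a leftover valence electron — K has the largest IE_2 here.
Approximate IE_2 values (kJ/mol): K 3052, N 2856.
Overall IE_2 order: N < K.

N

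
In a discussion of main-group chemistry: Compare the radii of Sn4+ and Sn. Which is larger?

Sn

Forming Sn4+ removes 4 electrons from Sn. Fewer electrons for the same nuclear charge means less shielding and a higher Z_eff on the remaining electrons.
A cation is smaller than its parent atom: Sn4+ < Sn.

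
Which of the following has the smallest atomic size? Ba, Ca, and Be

Be is in period 2, group 2; Ca is in period 4, group 2; Ba is in period 6, group 2.
Atomic radius shrinks across a period as nuclear charge pulls the same shell inward, and grows down a group as new shells are added.
All are in group 2, so atomic radius increases down the group.
The smallest atomic size among these belongs to Be.

Be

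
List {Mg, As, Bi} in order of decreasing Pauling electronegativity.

As, Bi, Mg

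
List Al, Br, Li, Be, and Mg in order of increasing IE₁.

Li, Al, Mg, Be, Br

Li is in period 2, group 1; Be is in period 2, group 2; Mg is in period 3, group 2; Al is in period 3, group 13; Br is in period 4, group 17.
Across a period the outer electron is held more tightly (higher IE₁); down a group it sits in a higher shell, more shielded, and comes off more easily.
Neither a single period nor a single group — weigh both effects.
Al > Li: period and group pull opposite ways; the across-period shift dominates (578 vs 520 kJ/mol).
Mg > Al: this pair runs against the simple trend — see the exception note.
Be > Mg: they share group 2; the group trend gives Be the larger value.
Br > Be: the two effects oppose for this pair; the across-period effect wins (1140 vs 900 kJ/mol).
Note the exception: Mg has a higher first ionization energy than Al, contrary to the simple trend — Al's single 3p electron is easier to remove than one from Mg's filled 3s².
Approximate values (kJ/mol): Li 520, Be 900, Mg 738, Al 578, Br 1140.
So from lowest to highest: Li < Al < Mg < Be < Br.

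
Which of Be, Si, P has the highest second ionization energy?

P

Consider each +1 ion: Be⁺ still has 1 valence electron; Si⁺ still has 3 valence electrons; P⁺ still has 4 valence electrons.
All are still removing valence electrons, so compare the +1 ions as you would atoms: IE_2 generally rises across a period (higher Z_eff) and falls down a group (larger shell), subject to the usual subshell exceptions.
Valence configurations: Be⁺ [He]2s¹, Si⁺ [Ne]3s²3p¹, P⁺ [Ne]3s²3p².
The numbers (kJ/mol): Be 1757, Si 1577, P 1907.
Overall IE_2 order: Si < Be < P.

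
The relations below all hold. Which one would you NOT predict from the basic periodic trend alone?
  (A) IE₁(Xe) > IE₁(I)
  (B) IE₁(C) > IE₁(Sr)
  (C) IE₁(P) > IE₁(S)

(C)

The general trend: IE₁ increases across a period and decreases down a group.
(A) Xe (period 5, group 18) vs I (period 5, group 17): the stated order agrees with the simple trend.
(B) C (period 2, group 14) vs Sr (period 5, group 2): the stated order agrees with the simple trend.
(C) P (period 3, group 15) vs S (period 3, group 16): the stated order contradicts the simple trend.
The exception is (C): S (3p⁴) ionizes more easily than half-filled P (3p³) because the paired 3p electron in S is pushed out by e⁻–e⁻ repulsion.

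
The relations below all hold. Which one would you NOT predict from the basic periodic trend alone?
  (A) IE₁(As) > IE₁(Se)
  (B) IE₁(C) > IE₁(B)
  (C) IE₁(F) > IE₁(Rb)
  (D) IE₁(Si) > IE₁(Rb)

The general trend: first ionisation energy increases across a period and decreases down a group.
(A) As (period 4, group 15) vs Se (period 4, group 16): the stated order contradicts the simple trend.
(B) C (period 2, group 14) vs B (period 2, group 13): the stated order agrees with the simple trend.
(C) F (period 2, group 17) vs Rb (period 5, group 1): the stated order agrees with the simple trend.
(D) Si (period 3, group 14) vs Rb (period 5, group 1): the stated order agrees with the simple trend.
The exception is (A): Se (4p⁴) ionizes more easily than half-filled As (4p³).

(A)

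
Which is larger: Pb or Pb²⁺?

Pb

Forming Pb²⁺ removes 2 electrons from Pb. Fewer electrons for the same nuclear charge means less shielding and a higher Z_eff on the remaining electrons.
A cation is smaller than its parent atom: Pb²⁺ < Pb.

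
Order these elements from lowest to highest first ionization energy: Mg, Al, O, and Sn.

Al < Sn < Mg < O

O is in period 2, group 16; Mg is in period 3, group 2; Al is in period 3, group 13; Sn is in period 5, group 14.
Across a period the outer electron is held more tightly (higher IE₁); down a group it sits in a higher shell, more shielded, and comes off more easily.
These span different periods and groups, so the two trends combine.
Sn > Al: period and group pull opposite ways; the across-period shift dominates (709 vs 578 kJ/mol).
Mg > Sn: period and group pull opposite ways; the down-group shift dominates (738 vs 709 kJ/mol).
O > Mg: both effects reinforce here, so O is clearly the higher of the two.
Note the exception: Mg has a higher first ionization energy than Al, contrary to the simple trend — Al's single 3p electron is easier to remove than one from Mg's filled 3s².
Approximate values (kJ/mol): O 1314, Mg 738, Al 578, Sn 709.
So from lowest to highest: Al < Sn < Mg < O.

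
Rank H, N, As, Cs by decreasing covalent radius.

Cs > As > N > H

H is in period 1, group 1; N is in period 2, group 15; As is in period 4, group 15; Cs is in period 6, group 1.
Across a period the added protons contract the valence shell; down a group each new principal shell makes the atom larger.
Here both period and group differ, so the two effects have to be weighed against each other.
N > H: period and group pull opposite ways; the down-group shift dominates (71 vs 32 pm).
As > N: As sits below N in group 15, so the down-group effect alone puts As larger.
Cs > As: relative to As, both the across-period and down-group shifts push Cs's atomic radius up.
Tabulated atomic radius (pm): H 32, N 71, As 121, Cs 232.
So from largest to smallest: Cs > As > N > H.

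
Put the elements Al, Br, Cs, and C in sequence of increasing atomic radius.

C, Br, Al, Cs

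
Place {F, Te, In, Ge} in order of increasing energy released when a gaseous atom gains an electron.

F is in period 2, group 17; Ge is in period 4, group 14; In is in period 5, group 13; Te is in period 5, group 16.
Adding an electron releases more energy for atoms nearer the top right (short of the noble gases).
Neither a single period nor a single group — weigh both effects.
Ge > In: both effects reinforce here, so Ge is clearly the higher of the two.
Te > Ge: period and group pull opposite ways; the across-period shift dominates (190 vs 119 kJ/mol).
F > Te: relative to Te, both the across-period and down-group shifts push F's electron affinity up.
Tabulated electron affinity (kJ/mol): F 328, Ge 119, In 29, Te 190.
So from lowest to highest: In < Ge < Te < F.

In < Ge < Te < F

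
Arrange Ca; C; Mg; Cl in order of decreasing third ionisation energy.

The third ionization energy removes an electron from the +2 ion. For each element: Ca²⁺ is the bare [Ar] core; C²⁺ still has 2 valence electrons; Mg²⁺ is the bare [Ne] core; Cl²⁺ still has 5 valence electrons.
Core electrons are held far more tightly than valence electrons, so Ca and Mg top the IE_3 order.
Valence configurations: C²⁺ [He]2s², Cl²⁺ [Ne]3s²3p³.
Tabulated IE_3 (kJ/mol): Ca 4912, C 4620, Mg 7733, Cl 3822.
Overall IE_3 order: Cl < C < Ca < Mg.

Mg > Ca > C > Cl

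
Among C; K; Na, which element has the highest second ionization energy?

Na

After 1 electron has been removed, what remains? C⁺ still has 3 valence electrons; K⁺ is the bare [Ar] core; Na⁺ is the bare [Ne] core.
Breaking into a closed-shell core is much more expensive than removing a leftover valence electron — K and Na have the largest IE_2 here.
Approximate IE_2 values (kJ/mol): C 2353, K 3052, Na 4562.
Hence IE_2: C < K < Na.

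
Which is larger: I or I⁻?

I⁻

Forming I⁻ adds 1 electron to I. More electron–electron repulsion in the same shell, with unchanged nuclear charge, lets the cloud expand.
An anion is larger than its parent atom: I⁻ > I.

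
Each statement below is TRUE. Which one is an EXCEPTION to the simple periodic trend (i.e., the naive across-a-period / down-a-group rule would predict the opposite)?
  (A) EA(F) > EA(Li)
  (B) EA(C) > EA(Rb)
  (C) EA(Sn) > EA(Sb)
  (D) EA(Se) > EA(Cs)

The general trend: electron affinity increases across a period and decreases down a group.
(A) F (period 2, group 17) vs Li (period 2, group 1): the stated order agrees with the simple trend.
(B) C (period 2, group 14) vs Rb (period 5, group 1): the stated order agrees with the simple trend.
(C) Sn (period 5, group 14) vs Sb (period 5, group 15): the stated order contradicts the simple trend.
(D) Se (period 4, group 16) vs Cs (period 6, group 1): the stated order agrees with the simple trend.
The exception is (C): adding an electron to Sb's half-filled 5p³ is unfavourable, so Sn has the more exothermic EA.

(C)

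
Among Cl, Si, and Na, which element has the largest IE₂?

The second ionization energy removes an electron from the +1 ion. For each element: Cl⁺ still has 6 valence electrons; Si⁺ still has 3 valence electrons; Na⁺ is the bare [Ne] core.
Core electrons are held far more tightly than valence electrons, so Na tops the IE_2 order.
Valence configurations: Cl⁺ [Ne]3s²3p⁴, Si⁺ [Ne]3s²3p¹.
Tabulated IE_2 (kJ/mol): Cl 2298, Si 1577, Na 4562.
So the second ionization energies run Si < Cl < Na.

Na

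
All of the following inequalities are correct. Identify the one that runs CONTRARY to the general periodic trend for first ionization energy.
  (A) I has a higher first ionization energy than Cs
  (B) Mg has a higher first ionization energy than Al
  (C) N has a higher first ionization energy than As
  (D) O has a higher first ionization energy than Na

(B)

The general trend: first ionization energy increases across a period and decreases down a group.
(A) I (period 5, group 17) vs Cs (period 6, group 1): the stated order agrees with the simple trend.
(B) Mg (period 3, group 2) vs Al (period 3, group 13): the stated order contradicts the simple trend.
(C) N (period 2, group 15) vs As (period 4, group 15): the stated order agrees with the simple trend.
(D) O (period 2, group 16) vs Na (period 3, group 1): the stated order agrees with the simple trend.
The exception is (B): Al's single 3p electron is easier to remove than one from Mg's filled 3s².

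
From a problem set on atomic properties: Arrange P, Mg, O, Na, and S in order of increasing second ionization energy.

Mg, P, S, O, Na

Consider each +1 ion: P⁺ still has 4 valence electrons; Mg⁺ still has 1 valence electron; O⁺ still has 5 valence electrons; Na⁺ is the bare [Ne] core; S⁺ still has 5 valence electrons.
Core electrons are held far more tightly than valence electrons, so Na tops the IE_2 order.
Valence configurations: P⁺ [Ne]3s²3p², Mg⁺ [Ne]3s¹, O⁺ [He]2s²2p³, S⁺ [Ne]3s²3p³.
The numbers (kJ/mol): P 1907, Mg 1451, O 3388, Na 4562, S 2252.
Overall IE_2 order: Mg < P < S < O < Na.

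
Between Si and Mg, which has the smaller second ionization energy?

After 1 electron has been removed, what remains? Si⁺ still has 3 valence electrons; Mg⁺ still has 1 valence electron.
All are still removing valence electrons, so compare the +1 ions as you would atoms: IE_2 generally rises across a period (higher Z_eff) and falls down a group (larger shell), subject to the usual subshell exceptions.
Valence configurations: Si⁺ [Ne]3s²3p¹, Mg⁺ [Ne]3s¹.
The numbers (kJ/mol): Si 1577, Mg 1451.
Overall IE_2 order: Mg < Si.

Mg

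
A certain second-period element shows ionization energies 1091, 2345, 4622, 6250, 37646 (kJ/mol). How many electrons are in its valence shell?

4

Look for the largest jump between consecutive ionization energies: IE5/IE4 ≈ 6.0, far larger than any earlier ratio.
That jump marks the point where a core electron is being removed. So the atom has 4 valence electrons.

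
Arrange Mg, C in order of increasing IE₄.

After 3 electrons have been removed, what remains? Mg³⁺ is already 1 electron into the core; C³⁺ still has 1 valence electron.
Core electrons are held far more tightly than valence electrons, so Mg tops the IE_4 order.
The numbers (kJ/mol): Mg 10543, C 6223.
Putting it together, IE_4: C < Mg.

C < Mg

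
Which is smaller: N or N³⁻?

N

Forming N³⁻ adds 3 electrons to N. More electron–electron repulsion in the same shell, with unchanged nuclear charge, lets the cloud expand.
An anion is larger than its parent atom: N³⁻ > N.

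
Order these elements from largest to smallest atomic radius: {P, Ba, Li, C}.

Ba > Li > P > C

Li is in period 2, group 1; C is in period 2, group 14; P is in period 3, group 15; Ba is in period 6, group 2.
Moving right in a period, electrons are added to the same shell under a stronger nuclear pull, so atoms get smaller; moving down, a new shell is opened and atoms get larger.
Here both period and group differ, so the two effects have to be weighed against each other.
P > C: the two effects oppose for this pair; the down-group effect wins (111 vs 75 pm).
Li > P: the two effects oppose for this pair; the across-period effect wins (133 vs 111 pm).
Ba > Li: period and group pull opposite ways; the down-group shift dominates (196 vs 133 pm).
Approximate values (pm): Li 133, C 75, P 111, Ba 196.
So from largest to smallest: Ba > Li > P > C.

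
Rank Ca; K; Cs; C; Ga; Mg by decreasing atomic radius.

C is in period 2, group 14; Mg is in period 3, group 2; K is in period 4, group 1; Ca is in period 4, group 2; Ga is in period 4, group 13; Cs is in period 6, group 1.
Across a period the added protons contract the valence shell; down a group each new principal shell makes the atom larger.
These span different periods and groups, so the two trends combine.
Ga > C: relative to C, both the across-period and down-group shifts push Ga's atomic radius up.
Mg > Ga: period and group pull opposite ways; the across-period shift dominates (139 vs 124 pm).
Ca > Mg: Ca sits below Mg in group 2, so the down-group effect alone puts Ca larger.
K > Ca: K lies to the left of Ca in period 4, so the across-period effect alone puts K larger.
Cs > K: Cs sits below K in group 1, so the down-group effect alone puts Cs larger.
Tabulated atomic radius (pm): C 75, Mg 139, K 196, Ca 171, Ga 124, Cs 232.
So from largest to smallest: Cs > K > Ca > Mg > Ga > C.

Cs > K > Ca > Mg > Ga > C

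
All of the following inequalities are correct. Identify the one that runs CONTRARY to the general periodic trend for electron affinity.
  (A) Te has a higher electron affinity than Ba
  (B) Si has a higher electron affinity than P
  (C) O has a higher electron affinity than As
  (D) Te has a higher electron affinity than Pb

(B)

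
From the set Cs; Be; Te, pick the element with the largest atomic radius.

Cs

Be is in period 2, group 2; Te is in period 5, group 16; Cs is in period 6, group 1.
Atomic radius shrinks across a period as nuclear charge pulls the same shell inward, and grows down a group as new shells are added.
These span different periods and groups, so the two trends combine.
Te > Be: period and group pull opposite ways; the down-group shift dominates (136 vs 102 pm).
Cs > Te: both effects reinforce here, so Cs is clearly the larger of the two.
For reference (pm): Be 102, Te 136, Cs 232.
The largest atomic radius among these belongs to Cs.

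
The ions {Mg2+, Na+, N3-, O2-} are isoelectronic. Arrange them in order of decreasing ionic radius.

N3-, O2-, Na+, Mg2+

All of these have 10 electrons, so size is governed by nuclear charge alone: the more protons, the stronger the pull on the same electron cloud, and the smaller the ion.
Nuclear charges: Mg2+ (Z=12), Na+ (Z=11), O2- (Z=8), N3- (Z=7).
Largest to smallest: N3- > O2- > Na+ > Mg2+.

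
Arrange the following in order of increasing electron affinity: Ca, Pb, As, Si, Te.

Ca < Pb < As < Si < Te

Si is in period 3, group 14; Ca is in period 4, group 2; As is in period 4, group 15; Te is in period 5, group 16; Pb is in period 6, group 14.
Atoms with high Z_eff and room in the valence shell (especially the halogens) have the most exothermic electron affinities.
These span different periods and groups, so the two trends combine.
Pb > Ca: the two effects oppose for this pair; the across-period effect wins (35 vs 2 kJ/mol).
As > Pb: both effects reinforce here, so As is clearly the higher of the two.
Si > As: period and group pull opposite ways; the down-group shift dominates (134 vs 78 kJ/mol).
Te > Si: the two effects oppose for this pair; the across-period effect wins (190 vs 134 kJ/mol).
For reference (kJ/mol): Si 134, Ca 2, As 78, Te 190, Pb 35.
So from lowest to highest: Ca < Pb < As < Si < Te.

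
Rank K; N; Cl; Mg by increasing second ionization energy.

Mg < Cl < N < K

IE_2 is the cost of taking one more electron from the +1 cation: K⁺ is the bare [Ar] core; N⁺ still has 4 valence electrons; Cl⁺ still has 6 valence electrons; Mg⁺ still has 1 valence electron.
Breaking into a closed-shell core is much more expensive than removing a leftover valence electron — K has the largest IE_2 here.
Valence configurations: N⁺ [He]2s²2p², Cl⁺ [Ne]3s²3p⁴, Mg⁺ [Ne]3s¹.
Tabulated IE_2 (kJ/mol): K 3052, N 2856, Cl 2298, Mg 1451.
Putting it together, IE_2: Mg < Cl < N < K.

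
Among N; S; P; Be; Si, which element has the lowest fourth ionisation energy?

Consider each +3 ion: N³⁺ still has 2 valence electrons; S³⁺ still has 3 valence electrons; P³⁺ still has 2 valence electrons; Be³⁺ is already 1 electron into the core; Si³⁺ still has 1 valence electron.
Pulling an electron out of a noble-gas core costs far more than removing a remaining valence electron, so Be sits at the high end of IE_4.
Valence configurations: N³⁺ [He]2s², S³⁺ [Ne]3s²3p¹, P³⁺ [Ne]3s², Si³⁺ [Ne]3s¹.
S³⁺ loses a lone 3p electron whereas P³⁺ must break into a filled 3s² pair, so IE_4(P) > IE_4(S) even though S has the higher nuclear charge.
The numbers (kJ/mol): N 7475, S 4556, P 4964, Be 21007, Si 4356.
Putting it together, IE_4: Si < S < P < N < Be.

Si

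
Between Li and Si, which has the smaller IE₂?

The second ionization energy removes an electron from the +1 ion. For each element: Li⁺ is the bare [He] core; Si⁺ still has 3 valence electrons.
Core electrons are held far more tightly than valence electrons, so Li tops the IE_2 order.
Approximate IE_2 values (kJ/mol): Li 7298, Si 1577.
Hence IE_2: Si < Li.

Si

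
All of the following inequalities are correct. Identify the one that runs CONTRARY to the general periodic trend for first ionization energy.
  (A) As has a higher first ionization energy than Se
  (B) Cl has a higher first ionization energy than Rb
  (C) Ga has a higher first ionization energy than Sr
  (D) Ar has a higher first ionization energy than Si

(A)

The general trend: first ionization energy increases across a period and decreases down a group.
(A) As (period 4, group 15) vs Se (period 4, group 16): the stated order contradicts the simple trend.
(B) Cl (period 3, group 17) vs Rb (period 5, group 1): the stated order agrees with the simple trend.
(C) Ga (period 4, group 13) vs Sr (period 5, group 2): the stated order agrees with the simple trend.
(D) Ar (period 3, group 18) vs Si (period 3, group 14): the stated order agrees with the simple trend.
The exception is (A): Se (4p⁴) ionizes more easily than half-filled As (4p³).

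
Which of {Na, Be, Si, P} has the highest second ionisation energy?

Na

Consider each +1 ion: Na⁺ is the bare [Ne] core; Be⁺ still has 1 valence electron; Si⁺ still has 3 valence electrons; P⁺ still has 4 valence electrons.
Pulling an electron out of a noble-gas core costs far more than removing a remaining valence electron, so Na sits at the high end of IE_2.
Valence configurations: Be⁺ [He]2s¹, Si⁺ [Ne]3s²3p¹, P⁺ [Ne]3s²3p².
Tabulated IE_2 (kJ/mol): Na 4562, Be 1757, Si 1577, P 1907.
Putting it together, IE_2: Si < Be < P < Na.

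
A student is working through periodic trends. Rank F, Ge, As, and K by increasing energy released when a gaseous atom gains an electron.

F is in period 2, group 17; K is in period 4, group 1; Ge is in period 4, group 14; As is in period 4, group 15.
Adding an electron releases more energy for atoms nearer the top right (short of the noble gases).
These span different periods and groups, so the two trends combine.
As > K: As lies to the right of K in period 4, so the across-period effect alone puts As higher.
Ge > As: this pair runs against the simple trend — see the exception note.
F > Ge: both effects reinforce here, so F is clearly the higher of the two.
Note the exception: Ge has a higher electron affinity than As, contrary to the simple trend — adding an electron to As's half-filled 4p³ is unfavourable, so Ge (4p²) has the more exothermic EA.
Approximate values (kJ/mol): F 328, K 48, Ge 119, As 78.
So from lowest to highest: K < As < Ge < F.

K < As < Ge < F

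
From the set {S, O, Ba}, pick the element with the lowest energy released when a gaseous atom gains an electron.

Ba

Adding an electron releases more energy for atoms nearer the top right (short of the noble gases).
Here both period and group differ, so the two effects have to be weighed against each other.
O > Ba: both effects reinforce here, so O is clearly the higher of the two.
S > O: this pair runs against the simple trend — see the exception note.
Note the exception: S has a higher electron affinity than O, contrary to the simple trend — the compact 2p subshell of O repels the added electron more than S's larger 3p does.
Tabulated electron affinity (kJ/mol): O 141, S 200, Ba 14.
The lowest energy released when a gaseous atom gains an electron among these belongs to Ba.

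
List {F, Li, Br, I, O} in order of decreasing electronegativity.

F > O > Br > I > Li

Li is in period 2, group 1; O is in period 2, group 16; F is in period 2, group 17; Br is in period 4, group 17; I is in period 5, group 17.
Electronegativity increases across a period and decreases down a group, tracking effective nuclear charge and atomic size.
These span different periods and groups, so the two trends combine.
I > Li: period and group pull opposite ways; the across-period shift dominates (2.66 vs 0.98).
Br > I: Br sits above I in group 17, so the down-group effect alone puts Br higher.
O > Br: the two effects oppose for this pair; the down-group effect wins (3.44 vs 2.96).
F > O: F lies to the right of O in period 2, so the across-period effect alone puts F higher.
Tabulated electronegativity (Pauling): Li 0.98, O 3.44, F 3.98, Br 2.96, I 2.66.
So from highest to lowest: F > O > Br > I > Li.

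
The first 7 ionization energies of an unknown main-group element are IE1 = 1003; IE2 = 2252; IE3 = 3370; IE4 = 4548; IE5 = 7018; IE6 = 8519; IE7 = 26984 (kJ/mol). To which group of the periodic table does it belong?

Look for the largest jump between consecutive ionization energies: IE7/IE6 ≈ 3.2, far larger than any earlier ratio.
That jump marks the point where a core electron is being removed. So the atom has 6 valence electrons.
A main-group element with 6 valence electrons is in group 16.

Group 16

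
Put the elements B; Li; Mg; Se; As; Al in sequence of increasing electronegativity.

Li, Mg, Al, B, As, Se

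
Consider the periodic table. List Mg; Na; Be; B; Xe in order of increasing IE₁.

Be is in period 2, group 2; B is in period 2, group 13; Na is in period 3, group 1; Mg is in period 3, group 2; Xe is in period 5, group 18.
Across a period the outer electron is held more tightly (higher IE₁); down a group it sits in a higher shell, more shielded, and comes off more easily.
Here both period and group differ, so the two effects have to be weighed against each other.
Mg > Na: Mg lies to the right of Na in period 3, so the across-period effect alone puts Mg higher.
B > Mg: both effects reinforce here, so B is clearly the higher of the two.
Be > B: this pair runs against the simple trend — see the exception note.
Xe > Be: period and group pull opposite ways; the across-period shift dominates (1170 vs 900 kJ/mol).
Note the exception: Be has a higher first ionization energy than B, contrary to the simple trend — removing B's lone 2p electron is easier than breaking Be's filled 2s².
Tabulated first ionization energy (kJ/mol): Be 900, B 801, Na 496, Mg 738, Xe 1170.
So from lowest to highest: Na < Mg < B < Be < Xe.

Na < Mg < B < Be < Xe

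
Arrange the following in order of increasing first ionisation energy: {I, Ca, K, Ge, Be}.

K < Ca < Ge < Be < I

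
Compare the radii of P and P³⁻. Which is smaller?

P

Forming P³⁻ adds 3 electrons to P. More electron–electron repulsion in the same shell, with unchanged nuclear charge, lets the cloud expand.
An anion is larger than its parent atom: P³⁻ > P.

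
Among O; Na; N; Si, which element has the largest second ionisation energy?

Na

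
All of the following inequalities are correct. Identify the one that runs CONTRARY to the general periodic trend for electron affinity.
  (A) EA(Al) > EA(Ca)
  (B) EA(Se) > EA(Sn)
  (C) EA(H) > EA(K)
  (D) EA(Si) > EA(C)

The general trend: electron affinity increases across a period and decreases down a group.
(A) Al (period 3, group 13) vs Ca (period 4, group 2): the stated order agrees with the simple trend.
(B) Se (period 4, group 16) vs Sn (period 5, group 14): the stated order agrees with the simple trend.
(C) H (period 1, group 1) vs K (period 4, group 1): the stated order agrees with the simple trend.
(D) Si (period 3, group 14) vs C (period 2, group 14): the stated order contradicts the simple trend.
The exception is (D): Si's larger, more diffuse 3p orbitals accept an added electron slightly more readily than C's compact 2p.

(D)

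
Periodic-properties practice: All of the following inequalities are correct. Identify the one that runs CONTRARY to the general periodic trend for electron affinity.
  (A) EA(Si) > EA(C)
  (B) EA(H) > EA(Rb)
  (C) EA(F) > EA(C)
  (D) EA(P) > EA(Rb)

(A)

The general trend: electron affinity increases across a period and decreases down a group.
(A) Si (period 3, group 14) vs C (period 2, group 14): the stated order contradicts the simple trend.
(B) H (period 1, group 1) vs Rb (period 5, group 1): the stated order agrees with the simple trend.
(C) F (period 2, group 17) vs C (period 2, group 14): the stated order agrees with the simple trend.
(D) P (period 3, group 15) vs Rb (period 5, group 1): the stated order agrees with the simple trend.
The exception is (A): Si's larger, more diffuse 3p orbitals accept an added electron slightly more readily than C's compact 2p.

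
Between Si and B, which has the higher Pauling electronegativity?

B is in period 2, group 13; Si is in period 3, group 14.
Smaller atoms with higher effective nuclear charge are more electronegative.
A diagonal step moves right (one effect) and down (the opposite effect) at once.
B > Si: period and group pull opposite ways; the down-group shift dominates (2.04 vs 1.90).
For reference (Pauling): B 2.04, Si 1.90.
So B has the higher Pauling electronegativity (B > Si).

B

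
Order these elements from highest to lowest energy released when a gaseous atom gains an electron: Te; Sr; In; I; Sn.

I > Te > Sn > In > Sr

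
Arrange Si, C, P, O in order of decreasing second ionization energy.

O, C, P, Si

Consider each +1 ion: Si⁺ still has 3 valence electrons; C⁺ still has 3 valence electrons; P⁺ still has 4 valence electrons; O⁺ still has 5 valence electrons.
All are still removing valence electrons, so compare the +1 ions as you would atoms: IE_2 generally rises across a period (higher Z_eff) and falls down a group (larger shell), subject to the usual subshell exceptions.
Valence configurations: Si⁺ [Ne]3s²3p¹, C⁺ [He]2s²2p¹, P⁺ [Ne]3s²3p², O⁺ [He]2s²2p³.
The numbers (kJ/mol): Si 1577, C 2353, P 1907, O 3388.
Putting it together, IE_2: Si < P < C < O.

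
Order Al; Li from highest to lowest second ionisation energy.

Li > Al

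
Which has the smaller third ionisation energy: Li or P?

P

After 2 electrons have been removed, what remains? Li²⁺ is already 1 electron into the core; P²⁺ still has 3 valence electrons.
Breaking into a closed-shell core is much more expensive than removing a leftover valence electron — Li has the largest IE_3 here.
Approximate IE_3 values (kJ/mol): Li 11815, P 2914.
Putting it together, IE_3: P < Li.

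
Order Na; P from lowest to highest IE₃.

P, Na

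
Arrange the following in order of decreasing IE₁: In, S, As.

S is in period 3, group 16; As is in period 4, group 15; In is in period 5, group 13.
First ionization energy rises across a period (greater Z_eff holds electrons more tightly) and falls down a group (valence electrons are farther from the nucleus).
Neither a single period nor a single group — weigh both effects.
As > In: both effects reinforce here, so As is clearly the higher of the two.
S > As: relative to As, both the across-period and down-group shifts push S's first ionization energy up.
For reference (kJ/mol): S 1000, As 947, In 558.
So from highest to lowest: S > As > In.

S, As, In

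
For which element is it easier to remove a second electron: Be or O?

IE_2 is the cost of taking one more electron from the +1 cation: Be⁺ still has 1 valence electron; O⁺ still has 5 valence electrons.
All are still removing valence electrons, so compare the +1 ions as you would atoms: IE_2 generally rises across a period (higher Z_eff) and falls down a group (larger shell), subject to the usual subshell exceptions.
Valence configurations: Be⁺ [He]2s¹, O⁺ [He]2s²2p³.
The numbers (kJ/mol): Be 1757, O 3388.
Overall IE_2 order: Be < O.

Be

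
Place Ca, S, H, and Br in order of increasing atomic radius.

H is in period 1, group 1; S is in period 3, group 16; Ca is in period 4, group 2; Br is in period 4, group 17.
Radius decreases left→right (rising Z_eff, same n) and increases top→bottom (higher n).
These span different periods and groups, so the two trends combine.
S > H: the two effects oppose for this pair; the down-group effect wins (103 vs 32 pm).
Br > S: period and group pull opposite ways; the down-group shift dominates (114 vs 103 pm).
Ca > Br: Ca lies to the left of Br in period 4, so the across-period effect alone puts Ca larger.
For reference (pm): H 32, S 103, Ca 171, Br 114.
So from smallest to largest: H < S < Br < Ca.

H, S, Br, Ca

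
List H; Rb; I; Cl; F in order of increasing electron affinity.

Rb < H < I < F < Cl

Atoms with high Z_eff and room in the valence shell (especially the halogens) have the most exothermic electron affinities.
These span different periods and groups, so the two trends combine.
H > Rb: they share group 1; the group trend gives H the larger value.
I > H: period and group pull opposite ways; the across-period shift dominates (295 vs 73 kJ/mol).
F > I: F sits above I in group 17, so the down-group effect alone puts F higher.
Cl > F: this pair runs against the simple trend — see the exception note.
Note the exception: Cl has a higher electron affinity than F, contrary to the simple trend — F's small 2p subshell makes the incoming electron feel strong e⁻–e⁻ repulsion, so Cl actually releases more energy on gaining an electron.
For reference (kJ/mol): H 73, F 328, Cl 349, Rb 47, I 295.
So from lowest to highest: Rb < H < I < F < Cl.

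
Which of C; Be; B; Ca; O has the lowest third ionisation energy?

After 2 electrons have been removed, what remains? C²⁺ still has 2 valence electrons; Be²⁺ is the bare [He] core; B²⁺ still has 1 valence electron; Ca²⁺ is the bare [Ar] core; O²⁺ still has 4 valence electrons.
Usually core removal costs more than valence removal, but here the competition is close: a tightly held n=2 valence electron can cost more to remove than an n=3 core electron, so the actual values have to decide it.
Valence configurations: C²⁺ [He]2s², B²⁺ [He]2s¹, O²⁺ [He]2s²2p².
Tabulated IE_3 (kJ/mol): C 4620, Be 14849, B 3660, Ca 4912, O 5300.
Putting it together, IE_3: B < C < Ca < O < Be.

B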